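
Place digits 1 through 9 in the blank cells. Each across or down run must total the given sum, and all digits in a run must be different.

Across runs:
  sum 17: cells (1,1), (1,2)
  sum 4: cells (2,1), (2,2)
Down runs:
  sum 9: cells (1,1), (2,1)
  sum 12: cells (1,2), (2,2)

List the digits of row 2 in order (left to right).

17 in 2 cells must be {8,9}; 4 in 2 cells must be {1,3}.
The 17 across and the 9 down share only 8, so (1,1) = 8.
(1,2) = 17 − 8 = 9 completes the 17 across.
(2,1) = 9 − 8 = 1 completes the 9 down.
(2,2) = 4 − 1 = 3 completes the 4 across.

1 3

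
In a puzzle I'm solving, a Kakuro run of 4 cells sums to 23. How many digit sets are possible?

9

4 distinct digits from 1–9 sum between 10 and 30.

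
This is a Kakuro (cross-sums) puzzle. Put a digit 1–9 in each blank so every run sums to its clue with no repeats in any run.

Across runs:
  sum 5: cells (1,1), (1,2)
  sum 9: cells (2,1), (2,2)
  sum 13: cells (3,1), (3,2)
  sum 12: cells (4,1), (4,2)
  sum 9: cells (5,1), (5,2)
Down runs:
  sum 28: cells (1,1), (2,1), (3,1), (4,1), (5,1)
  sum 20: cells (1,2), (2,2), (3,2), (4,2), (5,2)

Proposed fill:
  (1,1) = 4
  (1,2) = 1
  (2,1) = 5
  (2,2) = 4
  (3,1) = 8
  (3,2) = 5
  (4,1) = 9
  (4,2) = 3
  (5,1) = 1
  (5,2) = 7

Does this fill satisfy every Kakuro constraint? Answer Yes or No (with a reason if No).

No — the across run (5,1)–(5,2) sums to 8, not 9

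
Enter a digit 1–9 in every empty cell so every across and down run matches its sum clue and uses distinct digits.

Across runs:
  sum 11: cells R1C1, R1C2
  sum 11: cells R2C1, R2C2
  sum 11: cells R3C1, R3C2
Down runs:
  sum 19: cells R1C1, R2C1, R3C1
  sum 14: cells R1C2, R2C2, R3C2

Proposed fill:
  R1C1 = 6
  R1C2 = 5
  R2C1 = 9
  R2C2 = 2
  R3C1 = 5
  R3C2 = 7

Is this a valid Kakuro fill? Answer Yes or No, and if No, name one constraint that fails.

No — the across run R3C1–R3C2 sums to 12, not 11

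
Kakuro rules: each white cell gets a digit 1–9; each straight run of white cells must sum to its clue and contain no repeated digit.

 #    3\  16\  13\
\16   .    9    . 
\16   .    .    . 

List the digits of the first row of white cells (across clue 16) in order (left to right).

3 in 2 cells must be {1,2}; 16 in 2 cells must be {7,9}.
R2C2 = 16 − 9 = 7 completes the 16 down.
Given what's placed, R2C1 must be 1 to fit the 16 across and 3 down.
R2C3 = 16 − 8 = 8 completes the 16 across.
R1C1 = 3 − 1 = 2 completes the 3 down.
R1C3 = 16 − 11 = 5 completes the 16 across.

2 9 5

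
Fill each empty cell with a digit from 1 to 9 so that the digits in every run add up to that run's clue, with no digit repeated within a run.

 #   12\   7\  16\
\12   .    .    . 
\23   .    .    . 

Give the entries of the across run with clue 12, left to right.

4 1 7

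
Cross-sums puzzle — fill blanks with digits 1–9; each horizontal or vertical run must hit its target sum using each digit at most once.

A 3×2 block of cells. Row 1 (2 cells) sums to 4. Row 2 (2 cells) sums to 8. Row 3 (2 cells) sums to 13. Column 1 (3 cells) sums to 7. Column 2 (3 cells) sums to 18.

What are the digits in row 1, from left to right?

1 3

4 in 2 cells must be {1,3}; 7 in 3 cells must be {1,2,4}.
The 4 across and the 7 down share only 1, so (1,1) = 1.
(1,2) = 4 − 1 = 3 completes the 4 across.
Given what's placed, (2,1) must be 2 to fit the 8 across and 7 down.
(2,2) = 8 − 2 = 6 completes the 8 across.
(3,1) = 7 − 3 = 4 completes the 7 down.
(3,2) = 13 − 4 = 9 completes the 13 across.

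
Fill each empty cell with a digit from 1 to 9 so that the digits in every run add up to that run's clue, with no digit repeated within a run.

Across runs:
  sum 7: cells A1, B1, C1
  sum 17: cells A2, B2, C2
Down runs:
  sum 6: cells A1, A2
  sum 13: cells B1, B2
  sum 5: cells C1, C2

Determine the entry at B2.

7 in 3 cells must be {1,2,4}.
The 7 across and the 13 down share only 4, so B1 = 4.
B2 = 13 − 4 = 9 completes the 13 down.
Nothing is forced directly, so branch on A1, whose candidates are 1 or 2. If A1 = 2: that forces C1 = 1, after which A2 would have to be in {1,2,3,5,6,7} for the 17 across but in {4} for the 6 down — contradiction. So A1 = 1.
C1 = 7 − 5 = 2 completes the 7 across.
A2 = 6 − 1 = 5 completes the 6 down.
C2 = 17 − 14 = 3 completes the 17 across.

9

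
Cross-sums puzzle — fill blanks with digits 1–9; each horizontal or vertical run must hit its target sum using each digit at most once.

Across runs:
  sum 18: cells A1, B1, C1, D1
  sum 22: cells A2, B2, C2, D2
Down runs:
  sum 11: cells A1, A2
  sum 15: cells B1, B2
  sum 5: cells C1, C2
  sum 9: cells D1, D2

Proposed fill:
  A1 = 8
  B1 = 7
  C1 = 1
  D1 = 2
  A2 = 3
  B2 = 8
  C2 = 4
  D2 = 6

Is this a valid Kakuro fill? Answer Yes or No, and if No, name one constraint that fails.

No — the down run D1–D2 sums to 8, not 9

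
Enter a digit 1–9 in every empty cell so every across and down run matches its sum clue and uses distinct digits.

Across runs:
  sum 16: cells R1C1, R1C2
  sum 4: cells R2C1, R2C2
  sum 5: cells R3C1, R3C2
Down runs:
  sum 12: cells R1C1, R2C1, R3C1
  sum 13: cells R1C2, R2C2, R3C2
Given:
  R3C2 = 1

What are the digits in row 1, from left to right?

7 9

16 in 2 cells must be {7,9}; 4 in 2 cells must be {1,3}.
R2C2 = 3: the only remaining digit allowed by both the 4 across and the 13 down.
R3C1 = 5 − 1 = 4 completes the 5 across.
Given what's placed, R1C1 must be 7 to fit the 16 across and 12 down.
R1C2 = 16 − 7 = 9 completes the 16 across.
R2C1 = 4 − 3 = 1 completes the 4 across.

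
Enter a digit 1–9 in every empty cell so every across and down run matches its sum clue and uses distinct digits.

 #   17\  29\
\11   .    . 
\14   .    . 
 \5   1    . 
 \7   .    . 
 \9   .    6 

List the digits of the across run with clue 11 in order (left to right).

2, 9

R3C2 = 5 − 1 = 4 completes the 5 across.
R5C1 = 9 − 6 = 3 completes the 9 across.
No cell is forced outright now. R4C2 can only be 2 or 3 (the digits allowed by both its 7 across and its 29 down). If R4C2 = 3: that forces R2C2 = 9, R4C1 = 4, R1C2 = 7, after which R2C1 would have to be in {5} for the 14 across but in {2,7} for the 17 down — contradiction. So R4C2 = 2.
R4C1 = 7 − 2 = 5 completes the 7 across.
R2C1 = 6: the only remaining digit allowed by both the 14 across and the 17 down.
R2C2 = 14 − 6 = 8 completes the 14 across.
R1C1 = 17 − 15 = 2 completes the 17 down.
R1C2 = 11 − 2 = 9 completes the 11 across.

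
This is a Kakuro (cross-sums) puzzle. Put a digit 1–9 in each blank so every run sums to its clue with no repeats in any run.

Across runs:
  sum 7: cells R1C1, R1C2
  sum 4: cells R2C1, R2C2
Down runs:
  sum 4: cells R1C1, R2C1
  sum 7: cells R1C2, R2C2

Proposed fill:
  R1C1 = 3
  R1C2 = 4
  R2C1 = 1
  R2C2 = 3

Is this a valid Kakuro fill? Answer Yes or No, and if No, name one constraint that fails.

Yes

Across: 3+4=7; 1+3=4. Down: 3+1=4; 4+3=7. No digit repeats within any run.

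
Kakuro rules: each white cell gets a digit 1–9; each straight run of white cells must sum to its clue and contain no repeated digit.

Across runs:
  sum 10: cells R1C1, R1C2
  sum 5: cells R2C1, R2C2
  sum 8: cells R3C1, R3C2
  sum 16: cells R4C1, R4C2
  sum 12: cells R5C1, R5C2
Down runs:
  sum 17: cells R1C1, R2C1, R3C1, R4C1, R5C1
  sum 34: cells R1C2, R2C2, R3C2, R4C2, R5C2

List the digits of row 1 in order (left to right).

16 in 2 cells must be {7,9}; 34 in 5 cells must be {4,6,7,8,9}.
Only 4 fits R2C2 under both its across sum 5 and down sum 34.
The 16 across and the 17 down share only 7, so R4C1 = 7.
R4C2 = 16 − 7 = 9 completes the 16 across.
R2C1 = 5 − 4 = 1 completes the 5 across.
No cell is forced outright now. R3C1 can only be 2 or 3 (the digits allowed by both its 8 across and its 17 down). If R3C1 = 3: then R3C2 would have to be in {5} for the 8 across but in {6,7,8} for the 34 down — contradiction. So R3C1 = 2.
R3C2 = 8 − 2 = 6 completes the 8 across.
Nothing is forced directly, so branch on R1C1, whose candidates are 3 or 4. If R1C1 = 4: then R1C2 would have to be in {6} for the 10 across but in {7,8} for the 34 down — contradiction. So R1C1 = 3.
R1C2 = 10 − 3 = 7 completes the 10 across.

3 7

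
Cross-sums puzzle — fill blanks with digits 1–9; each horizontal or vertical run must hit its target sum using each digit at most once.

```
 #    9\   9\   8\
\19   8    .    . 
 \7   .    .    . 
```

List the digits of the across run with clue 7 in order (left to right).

7 in 3 cells must be {1,2,4}.
R2C1 = 9 − 8 = 1 completes the 9 down.
R2C3 = 2: the only remaining digit allowed by both the 7 across and the 8 down.
R1C3 = 8 − 2 = 6 completes the 8 down.
R2C2 = 7 − 3 = 4 completes the 7 across.
R1C2 = 19 − 14 = 5 completes the 19 across.

1, 4, 2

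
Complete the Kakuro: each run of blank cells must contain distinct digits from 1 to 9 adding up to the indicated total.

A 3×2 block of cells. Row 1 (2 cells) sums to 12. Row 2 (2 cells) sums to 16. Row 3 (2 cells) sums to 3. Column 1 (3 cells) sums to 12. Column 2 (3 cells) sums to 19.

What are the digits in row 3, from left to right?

1 2

16 in 2 cells must be {7,9}; 3 in 2 cells must be {1,2}.
The 3 across and the 19 down share only 2, so (3,2) = 2.
Given what's placed, (2,2) must be 9 to fit the 16 across and 19 down.
(3,1) = 3 − 2 = 1 completes the 3 across.
(1,2) = 19 − 11 = 8 completes the 19 down.
(2,1) = 16 − 9 = 7 completes the 16 across.
(1,1) = 12 − 8 = 4 completes the 12 across.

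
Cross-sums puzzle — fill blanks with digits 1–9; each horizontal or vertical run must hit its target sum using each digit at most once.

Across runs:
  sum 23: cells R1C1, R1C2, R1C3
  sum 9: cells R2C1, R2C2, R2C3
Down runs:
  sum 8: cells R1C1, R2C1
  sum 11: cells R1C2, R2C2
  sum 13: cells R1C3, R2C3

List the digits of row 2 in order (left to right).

23 in 3 cells must be {6,8,9}.
The 23 across and the 8 down share only 6, so R1C1 = 6.
R2C1 = 8 − 6 = 2 completes the 8 down.
Nothing is forced directly, so branch on R2C3, whose candidates are 4 or 6. If R2C3 = 6: then R1C3 would have to be in {8,9} for the 23 across but in {7} for the 13 down — contradiction. So R2C3 = 4.
R1C3 = 13 − 4 = 9 completes the 13 down.
R2C2 = 9 − 6 = 3 completes the 9 across.
R1C2 = 23 − 15 = 8 completes the 23 across.

2, 3, 4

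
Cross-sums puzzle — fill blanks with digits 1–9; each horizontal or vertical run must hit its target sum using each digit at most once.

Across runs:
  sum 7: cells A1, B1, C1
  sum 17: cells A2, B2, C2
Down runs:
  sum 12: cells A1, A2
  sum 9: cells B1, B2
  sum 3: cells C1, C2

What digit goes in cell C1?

7 in 3 cells must be {1,2,4}; 3 in 2 cells must be {1,2}.
The 7 across and the 12 down share only 4, so A1 = 4.
A2 = 12 − 4 = 8 completes the 12 down.
Given what's placed, C2 must be 2 to fit the 17 across and 3 down.
C1 = 3 − 2 = 1 completes the 3 down.
B2 = 17 − 10 = 7 completes the 17 across.
B1 = 7 − 5 = 2 completes the 7 across.

1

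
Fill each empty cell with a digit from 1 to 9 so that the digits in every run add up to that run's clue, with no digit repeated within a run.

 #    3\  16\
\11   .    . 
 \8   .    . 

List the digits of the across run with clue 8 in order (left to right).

1, 7

3 in 2 cells must be {1,2}; 16 in 2 cells must be {7,9}.
The 11 across and the 3 down share only 2, so R1C1 = 2.
R1C2 = 11 − 2 = 9 completes the 11 across.
R2C1 = 3 − 2 = 1 completes the 3 down.
R2C2 = 8 − 1 = 7 completes the 8 across.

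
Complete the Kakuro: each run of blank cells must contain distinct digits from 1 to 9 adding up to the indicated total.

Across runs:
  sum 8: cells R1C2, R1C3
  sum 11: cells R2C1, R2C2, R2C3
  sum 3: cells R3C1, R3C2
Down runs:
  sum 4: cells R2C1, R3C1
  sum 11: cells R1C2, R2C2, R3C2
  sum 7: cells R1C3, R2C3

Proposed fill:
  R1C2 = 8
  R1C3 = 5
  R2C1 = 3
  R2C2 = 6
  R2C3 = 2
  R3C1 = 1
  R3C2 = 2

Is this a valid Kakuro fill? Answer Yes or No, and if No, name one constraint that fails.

No — the across run R1C2–R1C3 sums to 13, not 8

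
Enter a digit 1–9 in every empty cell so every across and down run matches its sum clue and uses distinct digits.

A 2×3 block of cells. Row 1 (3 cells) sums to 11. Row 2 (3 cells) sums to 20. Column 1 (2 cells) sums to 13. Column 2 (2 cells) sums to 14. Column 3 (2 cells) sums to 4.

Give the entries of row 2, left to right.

9 8 3

4 in 2 cells must be {1,3}.
The 20 across and the 4 down share only 3, so (2,3) = 3.
(1,3) = 4 − 3 = 1 completes the 4 down.
Nothing is forced directly, so branch on (1,2), whose candidates are 6 or 8. If (1,2) = 8: then (1,1) would have to be in {2} for the 11 across but in {4,5,6,7,8,9} for the 13 down — contradiction. So (1,2) = 6.
(1,1) = 11 − 7 = 4 completes the 11 across.
(2,1) = 13 − 4 = 9 completes the 13 down.
(2,2) = 20 − 12 = 8 completes the 20 across.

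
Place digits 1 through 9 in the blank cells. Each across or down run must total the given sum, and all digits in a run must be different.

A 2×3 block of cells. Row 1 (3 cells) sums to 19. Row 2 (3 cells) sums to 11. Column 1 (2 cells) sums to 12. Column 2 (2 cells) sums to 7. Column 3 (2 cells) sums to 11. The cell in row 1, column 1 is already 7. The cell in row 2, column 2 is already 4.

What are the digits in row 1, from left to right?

(1,2) = 7 − 4 = 3 completes the 7 down.
(1,3) = 19 − 10 = 9 completes the 19 across.
(2,1) = 12 − 7 = 5 completes the 12 down.
(2,3) = 11 − 9 = 2 completes the 11 across.

7, 3, 9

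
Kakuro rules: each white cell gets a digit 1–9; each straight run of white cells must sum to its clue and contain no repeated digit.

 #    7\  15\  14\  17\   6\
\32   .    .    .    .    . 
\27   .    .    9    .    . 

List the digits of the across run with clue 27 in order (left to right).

17 in 2 cells must be {8,9}.
R1C3 = 14 − 9 = 5 completes the 14 down.
R1C5 = 4: the only remaining digit allowed by both the 32 across and the 6 down.
Given what's placed, R2C4 must be 8 to fit the 27 across and 17 down.
R2C5 = 6 − 4 = 2 completes the 6 down.
R1C1 = 6: the only remaining digit allowed by both the 32 across and the 7 down.
R1C4 = 17 − 8 = 9 completes the 17 down.
R2C1 = 7 − 6 = 1 completes the 7 down.
R2C2 = 27 − 20 = 7 completes the 27 across.

1 7 9 8 2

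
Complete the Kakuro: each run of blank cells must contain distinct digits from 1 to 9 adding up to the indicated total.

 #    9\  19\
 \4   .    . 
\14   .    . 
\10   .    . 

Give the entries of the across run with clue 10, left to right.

3 7

4 in 2 cells must be {1,3}.
The 4 across and the 19 down share only 3, so R1C2 = 3.
Given what's placed, R2C2 must be 9 to fit the 14 across and 19 down.
R3C2 = 19 − 12 = 7 completes the 19 down.
R1C1 = 4 − 3 = 1 completes the 4 across.
R2C1 = 14 − 9 = 5 completes the 14 across.
R3C1 = 10 − 7 = 3 completes the 10 across.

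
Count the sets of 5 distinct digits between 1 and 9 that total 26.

11

5 distinct digits from 1–9 sum between 15 and 35.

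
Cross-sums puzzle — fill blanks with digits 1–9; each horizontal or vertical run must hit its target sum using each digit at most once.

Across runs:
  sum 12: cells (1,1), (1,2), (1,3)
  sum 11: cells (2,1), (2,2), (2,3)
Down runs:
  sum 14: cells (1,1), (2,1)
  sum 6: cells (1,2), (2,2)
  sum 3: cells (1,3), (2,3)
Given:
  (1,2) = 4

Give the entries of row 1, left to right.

6 4 2

3 in 2 cells must be {1,2}.
(2,2) = 6 − 4 = 2 completes the 6 down.
Given what's placed, (2,3) must be 1 to fit the 11 across and 3 down.
(1,3) = 3 − 1 = 2 completes the 3 down.
(2,1) = 11 − 3 = 8 completes the 11 across.
(1,1) = 12 − 6 = 6 completes the 12 across.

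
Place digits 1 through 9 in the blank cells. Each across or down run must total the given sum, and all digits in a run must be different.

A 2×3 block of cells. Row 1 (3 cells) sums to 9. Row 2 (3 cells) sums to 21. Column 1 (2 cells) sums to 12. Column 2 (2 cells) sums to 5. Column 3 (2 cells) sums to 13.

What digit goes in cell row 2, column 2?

4

The 21 across and the 5 down share only 4, so (2,2) = 4.
(1,2) = 5 − 4 = 1 completes the 5 down.
Nothing is forced directly, so branch on (1,1), whose candidates are 3 or 5. If (1,1) = 5: then (1,3) would have to be in {3} for the 9 across but in {4,5,6,7,8,9} for the 13 down — contradiction. So (1,1) = 3.
(1,3) = 9 − 4 = 5 completes the 9 across.
(2,1) = 12 − 3 = 9 completes the 12 down.
(2,3) = 21 − 13 = 8 completes the 21 across.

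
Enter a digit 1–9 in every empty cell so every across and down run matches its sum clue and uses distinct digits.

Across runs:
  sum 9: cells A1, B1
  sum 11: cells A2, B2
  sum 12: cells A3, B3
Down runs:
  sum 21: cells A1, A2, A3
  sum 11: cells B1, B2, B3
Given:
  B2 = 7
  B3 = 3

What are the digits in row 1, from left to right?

B1 = 11 − 10 = 1 completes the 11 down.
A2 = 11 − 7 = 4 completes the 11 across.
A3 = 12 − 3 = 9 completes the 12 across.
A1 = 9 − 1 = 8 completes the 9 across.

8 1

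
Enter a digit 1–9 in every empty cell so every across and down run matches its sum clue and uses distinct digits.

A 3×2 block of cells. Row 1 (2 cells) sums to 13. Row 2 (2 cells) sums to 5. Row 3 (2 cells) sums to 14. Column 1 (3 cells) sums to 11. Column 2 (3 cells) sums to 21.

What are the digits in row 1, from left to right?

4 9

The 5 across and the 21 down share only 4, so (2,2) = 4.
(2,1) = 5 − 4 = 1 completes the 5 across.
Nothing is forced directly, so branch on (1,2), whose candidates are 8 or 9. If (1,2) = 8: then (1,1) would have to be in {5} for the 13 across but in {2,3,4,6,7,8} for the 11 down — contradiction. So (1,2) = 9.
(1,1) = 13 − 9 = 4 completes the 13 across.
(3,1) = 11 − 5 = 6 completes the 11 down.
(3,2) = 14 − 6 = 8 completes the 14 across.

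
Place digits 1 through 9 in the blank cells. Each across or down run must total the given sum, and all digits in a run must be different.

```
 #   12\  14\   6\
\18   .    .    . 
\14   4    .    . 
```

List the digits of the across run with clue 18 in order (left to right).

8 6 4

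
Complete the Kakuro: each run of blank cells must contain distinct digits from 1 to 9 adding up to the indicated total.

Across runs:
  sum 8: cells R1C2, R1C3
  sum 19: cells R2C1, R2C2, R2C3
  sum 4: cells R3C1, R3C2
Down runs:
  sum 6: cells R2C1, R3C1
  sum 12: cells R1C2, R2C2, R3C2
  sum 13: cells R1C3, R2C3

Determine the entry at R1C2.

1

4 in 2 cells must be {1,3}.
The 4 across and the 6 down share only 1, so R3C1 = 1.
R3C2 = 4 − 1 = 3 completes the 4 across.
R2C1 = 6 − 1 = 5 completes the 6 down.
R2C2 = 8: the only remaining digit allowed by both the 19 across and the 12 down.
R2C3 = 19 − 13 = 6 completes the 19 across.
R1C2 = 12 − 11 = 1 completes the 12 down.
R1C3 = 8 − 1 = 7 completes the 8 across.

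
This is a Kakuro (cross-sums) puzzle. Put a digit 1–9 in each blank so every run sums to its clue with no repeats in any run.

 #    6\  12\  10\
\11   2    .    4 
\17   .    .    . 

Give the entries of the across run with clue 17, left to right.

4 7 6

R1C2 = 11 − 6 = 5 completes the 11 across.
R2C1 = 6 − 2 = 4 completes the 6 down.
R2C2 = 12 − 5 = 7 completes the 12 down.
R2C3 = 17 − 11 = 6 completes the 17 across.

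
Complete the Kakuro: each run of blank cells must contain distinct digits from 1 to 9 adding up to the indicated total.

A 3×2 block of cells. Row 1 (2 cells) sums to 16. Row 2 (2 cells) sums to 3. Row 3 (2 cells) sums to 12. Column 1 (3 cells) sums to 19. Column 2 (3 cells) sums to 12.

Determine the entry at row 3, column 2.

4

16 in 2 cells must be {7,9}; 3 in 2 cells must be {1,2}.
The 3 across and the 19 down share only 2, so (2,1) = 2.
(2,2) = 3 − 2 = 1 completes the 3 across.
Given what's placed, (1,1) must be 9 to fit the 16 across and 19 down.
(1,2) = 16 − 9 = 7 completes the 16 across.
(3,1) = 19 − 11 = 8 completes the 19 down.
(3,2) = 12 − 8 = 4 completes the 12 across.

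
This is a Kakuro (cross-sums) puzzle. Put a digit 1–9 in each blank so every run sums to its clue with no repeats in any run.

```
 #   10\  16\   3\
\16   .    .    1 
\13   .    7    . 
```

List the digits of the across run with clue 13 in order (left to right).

16 in 2 cells must be {7,9}; 3 in 2 cells must be {1,2}.
R1C2 = 16 − 7 = 9 completes the 16 down.
R2C3 = 3 − 1 = 2 completes the 3 down.
R1C1 = 16 − 10 = 6 completes the 16 across.
R2C1 = 13 − 9 = 4 completes the 13 across.

4 7 2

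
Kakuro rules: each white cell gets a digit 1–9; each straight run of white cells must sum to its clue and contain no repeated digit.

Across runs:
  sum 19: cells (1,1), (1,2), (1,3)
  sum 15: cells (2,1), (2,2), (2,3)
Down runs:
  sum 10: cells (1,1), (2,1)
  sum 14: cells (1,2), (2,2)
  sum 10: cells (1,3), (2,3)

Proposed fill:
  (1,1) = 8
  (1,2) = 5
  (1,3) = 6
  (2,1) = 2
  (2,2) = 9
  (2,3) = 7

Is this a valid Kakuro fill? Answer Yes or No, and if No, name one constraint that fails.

No — the down run (1,3)–(2,3) sums to 13, not 10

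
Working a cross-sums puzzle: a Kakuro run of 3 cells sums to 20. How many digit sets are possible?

4

3 distinct digits from 1–9 sum between 6 and 24.
Enumerating: {3,8,9}, {4,7,9}, {5,6,9}, {5,7,8}.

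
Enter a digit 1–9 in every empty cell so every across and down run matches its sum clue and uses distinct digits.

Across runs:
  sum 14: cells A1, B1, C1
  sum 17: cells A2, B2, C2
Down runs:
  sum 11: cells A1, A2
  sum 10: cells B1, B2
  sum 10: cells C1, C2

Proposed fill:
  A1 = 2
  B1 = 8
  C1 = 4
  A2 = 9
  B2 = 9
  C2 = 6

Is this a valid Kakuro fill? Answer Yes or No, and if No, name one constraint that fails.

No — the down run B1–B2 sums to 17, not 10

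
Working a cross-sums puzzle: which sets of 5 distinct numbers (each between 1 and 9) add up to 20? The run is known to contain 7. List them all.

5 distinct digits from 1–9 sum between 15 and 35.
Keeping only sets containing 7.

{1,2,4,6,7}; {1,3,4,5,7}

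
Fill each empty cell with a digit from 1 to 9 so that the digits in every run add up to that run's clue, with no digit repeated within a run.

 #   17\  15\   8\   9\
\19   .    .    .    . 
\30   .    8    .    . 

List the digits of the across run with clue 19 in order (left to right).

30 in 4 cells must be {6,7,8,9}; 17 in 2 cells must be {8,9}.
R1C2 = 15 − 8 = 7 completes the 15 down.
R2C1 = 9: the only remaining digit allowed by both the 30 across and the 17 down.
R1C1 = 17 − 9 = 8 completes the 17 down.
No cell is forced outright now. R2C3 can only be 6 or 7 (the digits allowed by both its 30 across and its 8 down). If R2C3 = 6: then R1C3 would have to be in {1,3} for the 19 across but in {2} for the 8 down — contradiction. So R2C3 = 7.
R1C3 = 8 − 7 = 1 completes the 8 down.
R1C4 = 19 − 16 = 3 completes the 19 across.
R2C4 = 30 − 24 = 6 completes the 30 across.

8 7 1 3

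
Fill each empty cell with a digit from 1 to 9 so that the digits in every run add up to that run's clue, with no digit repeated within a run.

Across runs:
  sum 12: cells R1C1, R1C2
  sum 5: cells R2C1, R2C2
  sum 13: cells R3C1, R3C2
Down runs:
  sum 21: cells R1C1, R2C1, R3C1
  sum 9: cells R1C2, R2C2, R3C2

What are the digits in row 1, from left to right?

9 3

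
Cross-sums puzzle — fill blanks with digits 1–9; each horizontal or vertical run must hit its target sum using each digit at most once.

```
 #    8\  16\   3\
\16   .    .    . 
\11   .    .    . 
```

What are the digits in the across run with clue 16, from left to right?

5 9 2

16 in 2 cells must be {7,9}; 3 in 2 cells must be {1,2}.
The 11 across and the 16 down share only 7, so R2C2 = 7.
Given what's placed, R2C3 must be 1 to fit the 11 across and 3 down.
R1C2 = 16 − 7 = 9 completes the 16 down.
R1C3 = 3 − 1 = 2 completes the 3 down.
R2C1 = 11 − 8 = 3 completes the 11 across.
R1C1 = 16 − 11 = 5 completes the 16 across.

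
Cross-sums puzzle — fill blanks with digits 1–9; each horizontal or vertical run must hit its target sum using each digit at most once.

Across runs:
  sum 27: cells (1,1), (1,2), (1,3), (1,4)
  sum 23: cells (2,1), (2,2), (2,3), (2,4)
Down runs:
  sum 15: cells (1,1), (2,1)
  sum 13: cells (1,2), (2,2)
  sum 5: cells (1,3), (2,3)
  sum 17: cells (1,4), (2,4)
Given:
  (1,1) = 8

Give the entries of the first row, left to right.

8, 7, 3, 9

17 in 2 cells must be {8,9}.
Given what's placed, (1,4) must be 9 to fit the 27 across and 17 down.
(2,1) = 15 − 8 = 7 completes the 15 down.
(2,4) = 17 − 9 = 8 completes the 17 down.
Nothing is forced directly, so branch on (2,2), whose candidates are 5 or 6. If (2,2) = 5: then (1,2) would have to be in {3,4,6,7} for the 27 across but in {8} for the 13 down — contradiction. So (2,2) = 6.
(1,2) = 13 − 6 = 7 completes the 13 down.
(1,3) = 27 − 24 = 3 completes the 27 across.
(2,3) = 23 − 21 = 2 completes the 23 across.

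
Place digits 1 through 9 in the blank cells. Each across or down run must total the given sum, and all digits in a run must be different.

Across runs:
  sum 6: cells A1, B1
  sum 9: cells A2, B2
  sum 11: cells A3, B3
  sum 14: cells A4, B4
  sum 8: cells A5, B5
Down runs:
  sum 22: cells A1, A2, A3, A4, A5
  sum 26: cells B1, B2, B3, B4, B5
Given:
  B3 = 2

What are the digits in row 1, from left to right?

2 4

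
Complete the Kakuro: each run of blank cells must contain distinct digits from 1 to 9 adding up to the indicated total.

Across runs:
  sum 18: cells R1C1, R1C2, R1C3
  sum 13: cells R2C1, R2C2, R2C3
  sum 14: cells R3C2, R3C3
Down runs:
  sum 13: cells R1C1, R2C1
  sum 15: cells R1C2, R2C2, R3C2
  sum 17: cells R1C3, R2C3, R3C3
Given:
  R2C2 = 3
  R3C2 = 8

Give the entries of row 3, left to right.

8 6

R1C2 = 15 − 11 = 4 completes the 15 down.
R3C3 = 14 − 8 = 6 completes the 14 across.
No cell is forced outright now. R1C3 can only be 8 or 9 (the digits allowed by both its 18 across and its 17 down). If R1C3 = 8: that forces R1C1 = 6, after which R2C1 would have to be in {1,2,4,6,8,9} for the 13 across but in {7} for the 13 down — contradiction. So R1C3 = 9.
R1C1 = 18 − 13 = 5 completes the 18 across.
R2C1 = 13 − 5 = 8 completes the 13 down.
R2C3 = 13 − 11 = 2 completes the 13 across.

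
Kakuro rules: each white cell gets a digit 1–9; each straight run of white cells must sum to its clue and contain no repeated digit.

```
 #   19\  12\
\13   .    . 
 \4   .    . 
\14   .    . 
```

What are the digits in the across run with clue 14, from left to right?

9 5

4 in 2 cells must be {1,3}.
The 4 across and the 19 down share only 3, so R2C1 = 3.
R2C2 = 4 − 3 = 1 completes the 4 across.
Given what's placed, R3C1 must be 9 to fit the 14 across and 19 down.
R3C2 = 14 − 9 = 5 completes the 14 across.
R1C1 = 19 − 12 = 7 completes the 19 down.
R1C2 = 13 − 7 = 6 completes the 13 across.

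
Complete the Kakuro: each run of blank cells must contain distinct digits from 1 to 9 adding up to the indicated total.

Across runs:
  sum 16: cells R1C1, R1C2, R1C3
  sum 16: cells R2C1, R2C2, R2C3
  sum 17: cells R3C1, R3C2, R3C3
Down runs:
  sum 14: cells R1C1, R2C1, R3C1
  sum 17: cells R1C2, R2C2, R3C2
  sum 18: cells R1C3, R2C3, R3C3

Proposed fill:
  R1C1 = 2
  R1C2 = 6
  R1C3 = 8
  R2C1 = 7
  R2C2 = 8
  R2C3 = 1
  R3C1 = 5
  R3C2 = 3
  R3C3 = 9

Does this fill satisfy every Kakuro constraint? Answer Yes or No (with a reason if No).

Across: 2+6+8=16; 7+8+1=16; 5+3+9=17. Down: 2+7+5=14; 6+8+3=17; 8+1+9=18. No digit repeats within any run.

Yes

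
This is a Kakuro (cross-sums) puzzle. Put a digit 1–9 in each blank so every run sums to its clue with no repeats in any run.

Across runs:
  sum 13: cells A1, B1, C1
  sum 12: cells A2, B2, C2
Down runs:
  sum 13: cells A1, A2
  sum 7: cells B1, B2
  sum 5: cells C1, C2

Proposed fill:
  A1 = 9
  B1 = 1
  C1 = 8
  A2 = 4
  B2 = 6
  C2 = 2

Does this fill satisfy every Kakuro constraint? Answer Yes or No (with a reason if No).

No — the down run C1–C2 sums to 10, not 5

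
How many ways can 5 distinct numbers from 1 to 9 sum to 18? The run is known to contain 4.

2

5 distinct digits from 1–9 sum between 15 and 35.
Keeping only sets containing 4.
Enumerating: {1,2,3,4,8}, {1,2,4,5,6}.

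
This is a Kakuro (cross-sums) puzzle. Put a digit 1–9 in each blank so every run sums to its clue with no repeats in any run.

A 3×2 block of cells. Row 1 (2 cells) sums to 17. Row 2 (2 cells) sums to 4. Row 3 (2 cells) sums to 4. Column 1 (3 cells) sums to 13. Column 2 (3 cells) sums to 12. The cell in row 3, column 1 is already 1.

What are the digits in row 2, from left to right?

3, 1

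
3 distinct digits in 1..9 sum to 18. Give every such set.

{1,8,9}; {2,7,9}; {3,6,9}; {3,7,8}; {4,5,9}; {4,6,8}; {5,6,7}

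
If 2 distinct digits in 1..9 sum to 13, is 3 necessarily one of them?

No

Counterexample: {4,9} sums to 13 without using 3.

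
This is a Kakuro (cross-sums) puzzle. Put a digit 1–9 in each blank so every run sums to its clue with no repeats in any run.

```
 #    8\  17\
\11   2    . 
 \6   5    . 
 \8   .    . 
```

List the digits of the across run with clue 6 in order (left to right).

5 1

R1C2 = 11 − 2 = 9 completes the 11 across.
R2C2 = 6 − 5 = 1 completes the 6 across.
R3C1 = 8 − 7 = 1 completes the 8 down.
R3C2 = 8 − 1 = 7 completes the 8 across.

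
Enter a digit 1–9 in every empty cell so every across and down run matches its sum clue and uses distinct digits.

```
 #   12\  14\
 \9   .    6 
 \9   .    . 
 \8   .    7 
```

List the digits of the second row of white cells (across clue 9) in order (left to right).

R1C1 = 9 − 6 = 3 completes the 9 across.
R2C2 = 14 − 13 = 1 completes the 14 down.
R3C1 = 8 − 7 = 1 completes the 8 across.
R2C1 = 9 − 1 = 8 completes the 9 across.

8 1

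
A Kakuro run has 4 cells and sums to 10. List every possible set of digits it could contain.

4 distinct digits from 1–9 sum between 10 and 30.
Only one set works: {1,2,3,4}.

{1,2,3,4}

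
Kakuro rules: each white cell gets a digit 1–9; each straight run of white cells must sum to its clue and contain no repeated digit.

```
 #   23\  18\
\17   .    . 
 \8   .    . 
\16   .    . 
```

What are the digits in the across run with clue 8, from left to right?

6 2

17 in 2 cells must be {8,9}; 16 in 2 cells must be {7,9}; 23 in 3 cells must be {6,8,9}.
The 8 across and the 23 down share only 6, so R2C1 = 6.
R2C2 = 8 − 6 = 2 completes the 8 across.
Given what's placed, R3C1 must be 9 to fit the 16 across and 23 down.
R3C2 = 16 − 9 = 7 completes the 16 across.
R1C1 = 23 − 15 = 8 completes the 23 down.
R1C2 = 17 − 8 = 9 completes the 17 across.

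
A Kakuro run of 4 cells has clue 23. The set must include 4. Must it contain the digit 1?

Counterexample: {2,4,8,9} sums to 23 under that restriction without using 1.

No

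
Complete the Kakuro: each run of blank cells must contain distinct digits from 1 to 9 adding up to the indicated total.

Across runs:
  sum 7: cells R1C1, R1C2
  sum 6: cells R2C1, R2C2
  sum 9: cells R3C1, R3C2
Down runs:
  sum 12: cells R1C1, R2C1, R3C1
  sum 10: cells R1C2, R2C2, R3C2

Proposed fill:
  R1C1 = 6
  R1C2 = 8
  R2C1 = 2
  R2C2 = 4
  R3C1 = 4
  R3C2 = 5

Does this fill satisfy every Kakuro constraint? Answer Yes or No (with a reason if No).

No — the down run R1C2–R3C2 sums to 17, not 10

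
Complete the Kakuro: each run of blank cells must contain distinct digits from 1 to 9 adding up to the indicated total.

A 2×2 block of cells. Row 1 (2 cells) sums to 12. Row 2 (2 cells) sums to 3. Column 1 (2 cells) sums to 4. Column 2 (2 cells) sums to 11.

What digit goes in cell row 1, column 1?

3

3 in 2 cells must be {1,2}; 4 in 2 cells must be {1,3}.
The 12 across and the 4 down share only 3, so (1,1) = 3.
(1,2) = 12 − 3 = 9 completes the 12 across.
(2,1) = 4 − 3 = 1 completes the 4 down.
(2,2) = 3 − 1 = 2 completes the 3 across.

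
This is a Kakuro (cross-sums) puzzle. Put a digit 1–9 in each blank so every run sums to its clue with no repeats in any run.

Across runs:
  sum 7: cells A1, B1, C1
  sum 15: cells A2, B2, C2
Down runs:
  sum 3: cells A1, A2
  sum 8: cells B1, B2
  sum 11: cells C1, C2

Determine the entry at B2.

6

7 in 3 cells must be {1,2,4}; 3 in 2 cells must be {1,2}.
Nothing is forced directly, so branch on C1, whose candidates are 2 or 4. If C1 = 2: that forces A1 = 1, after which B1 would have to be in {4} for the 7 across but in {1,2,3,5,6,7} for the 8 down — contradiction. So C1 = 4.
C2 = 11 − 4 = 7 completes the 11 down.
Given what's placed, A2 must be 2 to fit the 15 across and 3 down.
B2 = 15 − 9 = 6 completes the 15 across.
A1 = 3 − 2 = 1 completes the 3 down.
B1 = 7 − 5 = 2 completes the 7 across.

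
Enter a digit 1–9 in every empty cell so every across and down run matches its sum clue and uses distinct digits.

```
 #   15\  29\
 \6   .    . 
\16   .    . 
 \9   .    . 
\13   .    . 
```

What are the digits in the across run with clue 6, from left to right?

1 5

16 in 2 cells must be {7,9}; 29 in 4 cells must be {5,7,8,9}.
Only 5 fits R1C2 under both its across sum 6 and down sum 29.
R1C1 = 6 − 5 = 1 completes the 6 across.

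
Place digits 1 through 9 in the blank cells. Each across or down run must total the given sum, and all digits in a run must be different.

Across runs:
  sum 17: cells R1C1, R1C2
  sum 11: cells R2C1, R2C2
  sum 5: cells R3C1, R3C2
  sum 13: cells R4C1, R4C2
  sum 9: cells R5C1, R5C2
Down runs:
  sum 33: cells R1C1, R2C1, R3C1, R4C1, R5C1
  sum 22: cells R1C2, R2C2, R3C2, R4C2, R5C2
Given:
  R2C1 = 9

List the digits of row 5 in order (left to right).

5 4

17 in 2 cells must be {8,9}.
R1C1 = 8: the only remaining digit allowed by both the 17 across and the 33 down.
R1C2 = 17 − 8 = 9 completes the 17 across.
R2C2 = 11 − 9 = 2 completes the 11 across.
Nothing is forced directly, so branch on R3C1, whose candidates are 3 or 4. If R3C1 = 3: then R3C2 would have to be in {2} for the 5 across but in {1,3,4,6,7} for the 22 down — contradiction. So R3C1 = 4.
R3C2 = 5 − 4 = 1 completes the 5 across.
Nothing is forced directly, so branch on R4C1, whose candidates are 5 or 7. If R4C1 = 5: then R4C2 would have to be in {8} for the 13 across but in {3,4,6,7} for the 22 down — contradiction. So R4C1 = 7.
R4C2 = 13 − 7 = 6 completes the 13 across.
R5C1 = 33 − 28 = 5 completes the 33 down.
R5C2 = 9 − 5 = 4 completes the 9 across.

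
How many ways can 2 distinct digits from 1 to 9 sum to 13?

3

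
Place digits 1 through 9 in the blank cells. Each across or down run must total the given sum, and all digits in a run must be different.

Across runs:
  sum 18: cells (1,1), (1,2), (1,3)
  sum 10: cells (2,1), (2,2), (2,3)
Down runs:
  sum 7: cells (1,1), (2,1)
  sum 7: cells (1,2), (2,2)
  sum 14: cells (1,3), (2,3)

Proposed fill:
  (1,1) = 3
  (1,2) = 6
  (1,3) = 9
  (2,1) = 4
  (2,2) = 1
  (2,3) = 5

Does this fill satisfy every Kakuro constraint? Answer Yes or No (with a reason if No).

Across: 3+6+9=18; 4+1+5=10. Down: 3+4=7; 6+1=7; 9+5=14. No digit repeats within any run.

Yes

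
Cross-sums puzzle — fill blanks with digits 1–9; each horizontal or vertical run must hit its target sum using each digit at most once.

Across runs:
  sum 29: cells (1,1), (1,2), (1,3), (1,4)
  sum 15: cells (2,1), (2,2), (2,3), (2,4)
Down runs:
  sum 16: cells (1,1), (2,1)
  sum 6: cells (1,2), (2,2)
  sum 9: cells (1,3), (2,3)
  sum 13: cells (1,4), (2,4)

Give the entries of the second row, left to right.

7 1 2 5

29 in 4 cells must be {5,7,8,9}; 16 in 2 cells must be {7,9}.
Only 5 fits (1,2) under both its across sum 29 and down sum 6.
(2,2) = 6 − 5 = 1 completes the 6 down.
Nothing is forced directly, so branch on (1,3), whose candidates are 7 or 8. If (1,3) = 8: then (2,3) would have to be in {2,3,4,5,6,7,8,9} for the 15 across but in {1} for the 9 down — contradiction. So (1,3) = 7.
(1,1) = 9: the only remaining digit allowed by both the 29 across and the 16 down.
(1,4) = 29 − 21 = 8 completes the 29 across.
(2,1) = 16 − 9 = 7 completes the 16 down.
(2,3) = 9 − 7 = 2 completes the 9 down.
(2,4) = 15 − 10 = 5 completes the 15 across.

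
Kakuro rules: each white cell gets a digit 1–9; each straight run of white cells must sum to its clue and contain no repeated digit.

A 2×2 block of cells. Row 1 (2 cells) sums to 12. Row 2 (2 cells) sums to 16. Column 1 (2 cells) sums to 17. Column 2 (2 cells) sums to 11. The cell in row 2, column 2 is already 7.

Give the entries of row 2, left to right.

16 in 2 cells must be {7,9}; 17 in 2 cells must be {8,9}.
(1,2) = 11 − 7 = 4 completes the 11 down.
(2,1) = 16 − 7 = 9 completes the 16 across.
(1,1) = 12 − 4 = 8 completes the 12 across.

9 7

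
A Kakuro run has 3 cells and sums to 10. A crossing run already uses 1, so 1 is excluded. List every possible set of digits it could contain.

3 distinct digits from 1–9 sum between 6 and 24.
Dropping sets that contain 1.
Only one set works: {2,3,5}.

{2,3,5}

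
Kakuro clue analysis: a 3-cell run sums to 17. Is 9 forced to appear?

Counterexample: {2,7,8} sums to 17 without using 9.

No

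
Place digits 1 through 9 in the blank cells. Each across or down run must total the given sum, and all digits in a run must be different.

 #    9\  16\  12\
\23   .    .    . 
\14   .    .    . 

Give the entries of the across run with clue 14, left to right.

3, 7, 4

23 in 3 cells must be {6,8,9}; 16 in 2 cells must be {7,9}.
The 23 across and the 16 down share only 9, so R1C2 = 9.
Given what's placed, R1C3 must be 8 to fit the 23 across and 12 down.
R2C2 = 16 − 9 = 7 completes the 16 down.
R2C3 = 12 − 8 = 4 completes the 12 down.
R1C1 = 23 − 17 = 6 completes the 23 across.
R2C1 = 14 − 11 = 3 completes the 14 across.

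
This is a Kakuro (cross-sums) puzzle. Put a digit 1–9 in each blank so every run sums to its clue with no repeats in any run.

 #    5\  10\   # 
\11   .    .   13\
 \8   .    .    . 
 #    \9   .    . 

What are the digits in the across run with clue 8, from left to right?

Nothing is forced directly, so branch on R2C3, whose candidates are 4 or 5. If R2C3 = 4: then R3C3 would have to be in {1,2,3,4,5,6,7,8} for the 9 across but in {9} for the 13 down — contradiction. So R2C3 = 5.
R3C3 = 13 − 5 = 8 completes the 13 down.
R3C2 = 9 − 8 = 1 completes the 9 across.
R2C2 = 2: the only remaining digit allowed by both the 8 across and the 10 down.
R1C2 = 10 − 3 = 7 completes the 10 down.
R2C1 = 8 − 7 = 1 completes the 8 across.
R1C1 = 11 − 7 = 4 completes the 11 across.

1 2 5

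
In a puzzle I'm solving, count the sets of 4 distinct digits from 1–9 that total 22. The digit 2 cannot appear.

7

4 distinct digits from 1–9 sum between 10 and 30.
Dropping sets that contain 2.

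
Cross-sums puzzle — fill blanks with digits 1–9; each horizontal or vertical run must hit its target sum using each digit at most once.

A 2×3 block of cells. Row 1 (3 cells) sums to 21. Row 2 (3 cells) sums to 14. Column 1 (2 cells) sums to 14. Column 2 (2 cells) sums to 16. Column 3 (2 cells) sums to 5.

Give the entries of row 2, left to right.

16 in 2 cells must be {7,9}.
The 21 across and the 5 down share only 4, so (1,3) = 4.
(2,3) = 5 − 4 = 1 completes the 5 down.
Given what's placed, (1,2) must be 9 to fit the 21 across and 16 down.
(2,2) = 16 − 9 = 7 completes the 16 down.
(1,1) = 21 − 13 = 8 completes the 21 across.
(2,1) = 14 − 8 = 6 completes the 14 across.

6 7 1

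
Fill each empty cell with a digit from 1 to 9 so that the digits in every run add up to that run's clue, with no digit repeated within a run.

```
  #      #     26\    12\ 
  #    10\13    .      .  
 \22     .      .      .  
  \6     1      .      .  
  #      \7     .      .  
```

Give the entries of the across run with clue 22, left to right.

9 8 5

6 in 3 cells must be {1,2,3}.
R2C1 = 10 − 1 = 9 completes the 10 down.
No cell is forced outright now. R2C3 can only be 5 or 6 (the digits allowed by both its 22 across and its 12 down). If R2C3 = 6: then R1C3 would have to be in {4,5,6,7,8,9} for the 13 across but in {1,2,3} for the 12 down — contradiction. So R2C3 = 5.
Given what's placed, R1C3 must be 4 to fit the 13 across and 12 down.
R2C2 = 22 − 14 = 8 completes the 22 across.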